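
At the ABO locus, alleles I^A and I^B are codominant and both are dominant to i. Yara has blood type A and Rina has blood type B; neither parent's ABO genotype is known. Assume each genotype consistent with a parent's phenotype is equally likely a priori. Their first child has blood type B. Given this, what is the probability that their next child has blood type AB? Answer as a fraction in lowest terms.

Possible genotypes: Yara ∈ {I^A I^A, I^A i}; Rina ∈ {I^B I^B, I^B i}.
Weight each parental genotype pair by prior × P(type-B child):
  I^A i × I^B I^B: posterior weight 2/3; P(next child type AB) = 1/2.
  I^A i × I^B i: posterior weight 1/3; P(next child type AB) = 1/4.
Weighted sum = 5/12.

5/12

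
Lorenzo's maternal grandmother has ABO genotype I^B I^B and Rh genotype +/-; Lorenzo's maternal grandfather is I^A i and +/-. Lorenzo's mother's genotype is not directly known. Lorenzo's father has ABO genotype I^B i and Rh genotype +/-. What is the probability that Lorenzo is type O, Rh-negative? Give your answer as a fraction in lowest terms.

Lorenzo's mother's ABO genotype from I^B I^B × I^A i: 1/2 I^A I^B, 1/2 I^B i.
Crossing each possibility with the father I^B i and summing P(type O): 1/2·0 + 1/2·1/4 = 1/8.
Similarly for Rh via the mother's Rh distribution: P(Rh-) = 1/4.
Independent loci: 1/8 × 1/4 = 1/32.

1/32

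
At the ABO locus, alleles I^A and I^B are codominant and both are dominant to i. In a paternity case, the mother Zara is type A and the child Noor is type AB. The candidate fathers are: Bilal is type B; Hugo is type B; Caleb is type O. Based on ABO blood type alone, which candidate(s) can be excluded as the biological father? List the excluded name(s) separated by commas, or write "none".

A candidate is excluded only if no genotype consistent with his phenotype could produce a type AB child with a type A mother.
Caleb (type O): no genotype consistent with that phenotype can produce a type-AB child with a type-A mother.

Caleb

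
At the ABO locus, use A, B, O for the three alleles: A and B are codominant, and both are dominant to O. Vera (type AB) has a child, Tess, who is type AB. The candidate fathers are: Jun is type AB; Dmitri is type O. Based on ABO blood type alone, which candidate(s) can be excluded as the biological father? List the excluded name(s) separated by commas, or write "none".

A candidate is excluded only if no genotype consistent with his phenotype could produce a type AB child with a type AB mother.
Dmitri (type O): no genotype consistent with that phenotype can produce a type-AB child with a type-AB mother.

Dmitri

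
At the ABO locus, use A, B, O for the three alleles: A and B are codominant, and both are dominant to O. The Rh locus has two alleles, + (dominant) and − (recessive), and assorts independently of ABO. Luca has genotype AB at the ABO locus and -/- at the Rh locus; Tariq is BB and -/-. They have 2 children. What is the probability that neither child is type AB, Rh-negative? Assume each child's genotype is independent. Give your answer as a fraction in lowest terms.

ABO cross AB × BB → 1/2 B, 1/2 AB.
Rh cross -/- × -/- → 1 Rh-; so P(type AB, Rh-negative) = 1/2 × 1 = 1/2 per child.
P(not type AB, Rh-negative) = 1/2 for one child; (1/2)^2 = 1/4.

1/4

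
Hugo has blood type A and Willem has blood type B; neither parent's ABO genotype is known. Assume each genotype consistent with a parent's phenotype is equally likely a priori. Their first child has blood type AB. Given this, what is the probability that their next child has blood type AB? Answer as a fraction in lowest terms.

25/36

Possible genotypes: Hugo ∈ {AA, AO}; Willem ∈ {BB, BO}.
Weight each parental genotype pair by prior × P(type-AB child):
  AA × BB: posterior weight 4/9; P(next child type AB) = 1.
  AA × BO: posterior weight 2/9; P(next child type AB) = 1/2.
  AO × BB: posterior weight 2/9; P(next child type AB) = 1/2.
  AO × BO: posterior weight 1/9; P(next child type AB) = 1/4.
Weighted sum = 25/36.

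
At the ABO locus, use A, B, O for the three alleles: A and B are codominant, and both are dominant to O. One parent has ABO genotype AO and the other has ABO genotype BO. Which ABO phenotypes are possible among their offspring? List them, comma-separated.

O, A, B, AB

Gametes from AO × BO give offspring ABO genotypes AB, AO, BO, OO, i.e. phenotypes O, A, B, AB.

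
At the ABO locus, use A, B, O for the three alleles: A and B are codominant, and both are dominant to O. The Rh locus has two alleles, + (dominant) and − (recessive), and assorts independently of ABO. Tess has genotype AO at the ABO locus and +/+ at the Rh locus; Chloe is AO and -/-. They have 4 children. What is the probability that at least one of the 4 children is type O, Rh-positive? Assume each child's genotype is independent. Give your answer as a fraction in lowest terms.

175/256

ABO cross AO × AO → 1/4 O, 3/4 A.
Rh cross +/+ × -/- → 1 Rh+; so P(type O, Rh-positive) = 1/4 × 1 = 1/4 per child.
P(none) = (3/4)^4 = 81/256; P(at least one) = 1 − 81/256 = 175/256.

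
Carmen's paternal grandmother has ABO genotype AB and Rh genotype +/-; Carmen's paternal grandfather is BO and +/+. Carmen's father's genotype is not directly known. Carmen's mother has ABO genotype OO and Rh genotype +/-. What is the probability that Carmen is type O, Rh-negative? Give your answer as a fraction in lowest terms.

1/32

Carmen's father's ABO genotype from AB × BO: 1/4 AB, 1/4 AO, 1/4 BB, 1/4 BO.
Crossing each possibility with the mother OO and summing P(type O): 1/4·0 + 1/4·1/2 + 1/4·0 + 1/4·1/2 = 1/4.
Similarly for Rh via the father's Rh distribution: P(Rh-) = 1/8.
Independent loci: 1/4 × 1/8 = 1/32.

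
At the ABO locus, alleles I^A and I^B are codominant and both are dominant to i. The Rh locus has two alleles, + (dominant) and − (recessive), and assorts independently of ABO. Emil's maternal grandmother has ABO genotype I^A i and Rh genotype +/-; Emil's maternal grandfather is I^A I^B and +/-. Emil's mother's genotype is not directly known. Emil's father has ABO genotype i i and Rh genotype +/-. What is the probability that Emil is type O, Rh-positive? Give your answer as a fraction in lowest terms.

Emil's mother's ABO genotype from I^A i × I^A I^B: 1/4 I^A I^A, 1/4 I^A I^B, 1/4 I^A i, 1/4 I^B i.
Crossing each possibility with the father i i and summing P(type O): 1/4·0 + 1/4·0 + 1/4·1/2 + 1/4·1/2 = 1/4.
Similarly for Rh via the mother's Rh distribution: P(Rh+) = 3/4.
Independent loci: 1/4 × 3/4 = 3/16.

3/16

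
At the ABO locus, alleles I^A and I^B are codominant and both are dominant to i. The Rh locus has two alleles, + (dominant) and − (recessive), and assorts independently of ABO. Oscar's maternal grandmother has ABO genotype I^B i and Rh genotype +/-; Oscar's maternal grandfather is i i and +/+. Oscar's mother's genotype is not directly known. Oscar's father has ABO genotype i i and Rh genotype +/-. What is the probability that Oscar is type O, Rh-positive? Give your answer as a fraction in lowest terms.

Oscar's mother's ABO genotype from I^B i × i i: 1/2 I^B i, 1/2 i i.
Crossing each possibility with the father i i and summing P(type O): 1/2·1/2 + 1/2·1 = 3/4.
Similarly for Rh via the mother's Rh distribution: P(Rh+) = 7/8.
Independent loci: 3/4 × 7/8 = 21/32.

21/32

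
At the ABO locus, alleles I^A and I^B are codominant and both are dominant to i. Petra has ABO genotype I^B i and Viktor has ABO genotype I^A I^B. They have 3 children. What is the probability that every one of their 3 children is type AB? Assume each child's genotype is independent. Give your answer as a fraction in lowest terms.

ABO cross I^B i × I^A I^B → 1/4 A, 1/2 B, 1/4 AB.
So P(type AB) = 1/4 per child.
All 3 independent: (1/4)^3 = 1/64.

1/64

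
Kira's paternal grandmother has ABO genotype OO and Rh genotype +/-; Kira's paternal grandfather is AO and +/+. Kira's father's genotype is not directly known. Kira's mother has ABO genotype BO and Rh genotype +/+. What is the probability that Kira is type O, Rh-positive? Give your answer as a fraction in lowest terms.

3/8

Kira's father's ABO genotype from OO × AO: 1/2 AO, 1/2 OO.
Crossing each possibility with the mother BO and summing P(type O): 1/2·1/4 + 1/2·1/2 = 3/8.
Similarly for Rh via the father's Rh distribution: P(Rh+) = 1.
Independent loci: 3/8 × 1 = 3/8.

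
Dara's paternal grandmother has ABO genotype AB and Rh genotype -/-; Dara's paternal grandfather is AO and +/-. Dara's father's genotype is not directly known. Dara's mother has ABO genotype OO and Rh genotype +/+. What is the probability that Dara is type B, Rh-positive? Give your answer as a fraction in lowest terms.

1/4

Dara's father's ABO genotype from AB × AO: 1/4 AA, 1/4 AB, 1/4 AO, 1/4 BO.
Crossing each possibility with the mother OO and summing P(type B): 1/4·0 + 1/4·1/2 + 1/4·0 + 1/4·1/2 = 1/4.
Similarly for Rh via the father's Rh distribution: P(Rh+) = 1.
Independent loci: 1/4 × 1 = 1/4.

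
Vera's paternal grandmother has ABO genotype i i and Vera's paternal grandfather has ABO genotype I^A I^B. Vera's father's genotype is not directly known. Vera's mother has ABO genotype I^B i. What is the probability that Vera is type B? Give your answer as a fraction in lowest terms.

Vera's father's ABO genotype from i i × I^A I^B: 1/2 I^A i, 1/2 I^B i.
Crossing each possibility with the mother I^B i and summing P(type B): 1/2·1/4 + 1/2·3/4 = 1/2.

1/2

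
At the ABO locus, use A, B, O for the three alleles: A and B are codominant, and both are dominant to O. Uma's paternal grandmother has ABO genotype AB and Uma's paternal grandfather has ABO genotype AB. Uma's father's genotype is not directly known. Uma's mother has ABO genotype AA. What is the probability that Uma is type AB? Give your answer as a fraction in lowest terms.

1/2

Uma's father's ABO genotype from AB × AB: 1/4 AA, 1/2 AB, 1/4 BB.
Crossing each possibility with the mother AA and summing P(type AB): 1/4·0 + 1/2·1/2 + 1/4·1 = 1/2.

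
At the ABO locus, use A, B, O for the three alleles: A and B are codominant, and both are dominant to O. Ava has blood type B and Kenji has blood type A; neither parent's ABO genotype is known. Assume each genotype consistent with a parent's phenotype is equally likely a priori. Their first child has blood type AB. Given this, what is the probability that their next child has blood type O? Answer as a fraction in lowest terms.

Possible genotypes: Ava ∈ {BB, BO}; Kenji ∈ {AA, AO}.
Weight each parental genotype pair by prior × P(type-AB child):
  BB × AA: posterior weight 4/9; P(next child type O) = 0.
  BB × AO: posterior weight 2/9; P(next child type O) = 0.
  BO × AA: posterior weight 2/9; P(next child type O) = 0.
  BO × AO: posterior weight 1/9; P(next child type O) = 1/4.
Weighted sum = 1/36.

1/36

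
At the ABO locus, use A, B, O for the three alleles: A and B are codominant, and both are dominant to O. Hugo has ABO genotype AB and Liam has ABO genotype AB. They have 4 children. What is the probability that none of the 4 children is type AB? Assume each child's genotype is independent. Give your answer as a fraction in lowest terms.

ABO cross AB × AB → 1/4 A, 1/4 B, 1/2 AB.
So P(type AB) = 1/2 per child.
P(not type AB) = 1/2 for one child; (1/2)^4 = 1/16.

1/16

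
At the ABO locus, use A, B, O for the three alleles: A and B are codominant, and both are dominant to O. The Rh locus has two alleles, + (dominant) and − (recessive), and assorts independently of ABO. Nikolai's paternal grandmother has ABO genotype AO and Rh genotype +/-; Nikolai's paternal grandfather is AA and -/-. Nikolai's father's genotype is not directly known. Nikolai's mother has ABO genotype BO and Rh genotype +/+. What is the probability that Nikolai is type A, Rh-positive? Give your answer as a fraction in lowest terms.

Nikolai's father's ABO genotype from AO × AA: 1/2 AA, 1/2 AO.
Crossing each possibility with the mother BO and summing P(type A): 1/2·1/2 + 1/2·1/4 = 3/8.
Similarly for Rh via the father's Rh distribution: P(Rh+) = 1.
Independent loci: 3/8 × 1 = 3/8.

3/8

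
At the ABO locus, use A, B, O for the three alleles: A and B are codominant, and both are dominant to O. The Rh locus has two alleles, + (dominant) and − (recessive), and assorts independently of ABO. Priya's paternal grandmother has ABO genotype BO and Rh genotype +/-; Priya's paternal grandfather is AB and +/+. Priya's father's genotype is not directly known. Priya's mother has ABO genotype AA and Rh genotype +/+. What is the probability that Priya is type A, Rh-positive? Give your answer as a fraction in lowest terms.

Priya's father's ABO genotype from BO × AB: 1/4 AB, 1/4 AO, 1/4 BB, 1/4 BO.
Crossing each possibility with the mother AA and summing P(type A): 1/4·1/2 + 1/4·1 + 1/4·0 + 1/4·1/2 = 1/2.
Similarly for Rh via the father's Rh distribution: P(Rh+) = 1.
Independent loci: 1/2 × 1 = 1/2.

1/2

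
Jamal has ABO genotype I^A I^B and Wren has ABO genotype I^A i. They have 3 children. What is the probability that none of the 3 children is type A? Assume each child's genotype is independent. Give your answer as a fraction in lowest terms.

ABO cross I^A I^B × I^A i → 1/2 A, 1/4 B, 1/4 AB.
So P(type A) = 1/2 per child.
P(not type A) = 1/2 for one child; (1/2)^3 = 1/8.

1/8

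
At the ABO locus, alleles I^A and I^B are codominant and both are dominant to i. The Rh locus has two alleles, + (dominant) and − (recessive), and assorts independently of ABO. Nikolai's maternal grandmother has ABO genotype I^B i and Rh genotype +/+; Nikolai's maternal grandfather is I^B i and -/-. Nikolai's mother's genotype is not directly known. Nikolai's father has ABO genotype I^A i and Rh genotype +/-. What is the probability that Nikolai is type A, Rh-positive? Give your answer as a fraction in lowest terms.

3/16

Nikolai's mother's ABO genotype from I^B i × I^B i: 1/4 I^B I^B, 1/2 I^B i, 1/4 i i.
Crossing each possibility with the father I^A i and summing P(type A): 1/4·0 + 1/2·1/4 + 1/4·1/2 = 1/4.
Similarly for Rh via the mother's Rh distribution: P(Rh+) = 3/4.
Independent loci: 1/4 × 3/4 = 3/16.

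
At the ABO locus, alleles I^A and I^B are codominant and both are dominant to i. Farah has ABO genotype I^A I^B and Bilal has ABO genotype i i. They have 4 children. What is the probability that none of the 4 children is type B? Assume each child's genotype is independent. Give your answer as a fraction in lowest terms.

ABO cross I^A I^B × i i → 1/2 A, 1/2 B.
So P(type B) = 1/2 per child.
P(not type B) = 1/2 for one child; (1/2)^4 = 1/16.

1/16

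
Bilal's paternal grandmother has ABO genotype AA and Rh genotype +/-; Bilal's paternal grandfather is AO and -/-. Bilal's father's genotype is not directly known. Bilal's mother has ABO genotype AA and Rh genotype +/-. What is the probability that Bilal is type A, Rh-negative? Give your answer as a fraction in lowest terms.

Bilal's father's ABO genotype from AA × AO: 1/2 AA, 1/2 AO.
Crossing each possibility with the mother AA and summing P(type A): 1/2·1 + 1/2·1 = 1.
Similarly for Rh via the father's Rh distribution: P(Rh-) = 3/8.
Independent loci: 1 × 3/8 = 3/8.

3/8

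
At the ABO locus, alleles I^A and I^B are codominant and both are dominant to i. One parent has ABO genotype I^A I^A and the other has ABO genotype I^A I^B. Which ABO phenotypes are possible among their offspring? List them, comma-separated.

Gametes from I^A I^A × I^A I^B give offspring ABO genotypes I^A I^A, I^A I^B, i.e. phenotypes A, AB.

A, AB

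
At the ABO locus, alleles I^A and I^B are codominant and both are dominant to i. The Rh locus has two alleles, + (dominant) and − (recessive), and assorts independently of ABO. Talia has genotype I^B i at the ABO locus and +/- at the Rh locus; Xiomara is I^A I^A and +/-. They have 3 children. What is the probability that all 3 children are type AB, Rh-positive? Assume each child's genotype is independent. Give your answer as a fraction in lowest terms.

27/512

ABO cross I^B i × I^A I^A → 1/2 A, 1/2 AB.
Rh cross +/- × +/- → 3/4 Rh+, 1/4 Rh-; so P(type AB, Rh-positive) = 1/2 × 3/4 = 3/8 per child.
All 3 independent: (3/8)^3 = 27/512.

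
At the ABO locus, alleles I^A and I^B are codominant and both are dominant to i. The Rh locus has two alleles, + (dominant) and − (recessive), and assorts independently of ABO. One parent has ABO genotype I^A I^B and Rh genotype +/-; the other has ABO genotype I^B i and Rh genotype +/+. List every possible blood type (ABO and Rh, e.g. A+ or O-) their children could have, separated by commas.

A+, B+, AB+

Gametes from I^A I^B × I^B i give offspring ABO genotypes I^A I^B, I^A i, I^B I^B, I^B i, i.e. phenotypes A, B, AB.
Rh cross +/- × +/+ → phenotypes Rh+.
Combining independently: A+, B+, AB+.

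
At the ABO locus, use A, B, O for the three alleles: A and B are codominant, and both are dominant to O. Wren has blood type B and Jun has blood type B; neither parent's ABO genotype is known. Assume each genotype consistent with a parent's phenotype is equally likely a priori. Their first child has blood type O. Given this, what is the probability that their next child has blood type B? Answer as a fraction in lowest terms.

Possible genotypes: Wren ∈ {BB, BO}; Jun ∈ {BB, BO}.
Weight each parental genotype pair by prior × P(type-O child):
  BO × BO: posterior weight 1; P(next child type B) = 3/4.
Weighted sum = 3/4.

3/4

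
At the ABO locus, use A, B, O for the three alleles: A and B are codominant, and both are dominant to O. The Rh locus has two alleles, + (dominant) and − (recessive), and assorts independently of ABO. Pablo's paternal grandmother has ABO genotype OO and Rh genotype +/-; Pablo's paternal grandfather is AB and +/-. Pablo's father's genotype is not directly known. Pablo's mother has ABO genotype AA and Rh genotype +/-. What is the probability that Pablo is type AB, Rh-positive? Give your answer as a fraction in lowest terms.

3/16

Pablo's father's ABO genotype from OO × AB: 1/2 AO, 1/2 BO.
Crossing each possibility with the mother AA and summing P(type AB): 1/2·0 + 1/2·1/2 = 1/4.
Similarly for Rh via the father's Rh distribution: P(Rh+) = 3/4.
Independent loci: 1/4 × 3/4 = 3/16.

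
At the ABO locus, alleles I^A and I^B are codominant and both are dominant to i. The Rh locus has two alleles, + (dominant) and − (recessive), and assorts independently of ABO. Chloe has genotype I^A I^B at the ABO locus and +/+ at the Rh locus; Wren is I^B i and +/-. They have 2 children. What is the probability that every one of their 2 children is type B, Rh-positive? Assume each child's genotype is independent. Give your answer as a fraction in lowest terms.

ABO cross I^A I^B × I^B i → 1/4 A, 1/2 B, 1/4 AB.
Rh cross +/+ × +/- → 1 Rh+; so P(type B, Rh-positive) = 1/2 × 1 = 1/2 per child.
All 2 independent: (1/2)^2 = 1/4.

1/4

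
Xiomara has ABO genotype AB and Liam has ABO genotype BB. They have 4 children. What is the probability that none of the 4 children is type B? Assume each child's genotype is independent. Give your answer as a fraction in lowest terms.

ABO cross AB × BB → 1/2 B, 1/2 AB.
So P(type B) = 1/2 per child.
P(not type B) = 1/2 for one child; (1/2)^4 = 1/16.

1/16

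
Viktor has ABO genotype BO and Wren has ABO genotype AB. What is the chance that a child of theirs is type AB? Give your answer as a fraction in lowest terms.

ABO cross BO × AB → offspring phenotypes: 1/4 A, 1/2 B, 1/4 AB.
So P(type AB) = 1/4.

1/4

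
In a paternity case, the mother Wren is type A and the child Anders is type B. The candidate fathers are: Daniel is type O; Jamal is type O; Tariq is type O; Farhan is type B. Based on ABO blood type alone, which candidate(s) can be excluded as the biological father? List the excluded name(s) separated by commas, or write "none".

A candidate is excluded only if no genotype consistent with his phenotype could produce a type B child with a type A mother.
Daniel (type O): no genotype consistent with that phenotype can produce a type-B child with a type-A mother.
Jamal (type O): no genotype consistent with that phenotype can produce a type-B child with a type-A mother.
Tariq (type O): no genotype consistent with that phenotype can produce a type-B child with a type-A mother.

Daniel, Jamal, Tariq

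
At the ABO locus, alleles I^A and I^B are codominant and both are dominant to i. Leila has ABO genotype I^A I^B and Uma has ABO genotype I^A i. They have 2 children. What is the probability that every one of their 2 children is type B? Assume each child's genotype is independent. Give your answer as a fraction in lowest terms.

1/16

ABO cross I^A I^B × I^A i → 1/2 A, 1/4 B, 1/4 AB.
So P(type B) = 1/4 per child.
All 2 independent: (1/4)^2 = 1/16.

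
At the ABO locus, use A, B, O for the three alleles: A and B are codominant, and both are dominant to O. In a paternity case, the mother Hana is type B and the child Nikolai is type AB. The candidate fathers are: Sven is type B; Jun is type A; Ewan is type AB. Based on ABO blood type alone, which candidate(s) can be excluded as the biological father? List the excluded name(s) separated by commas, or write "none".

A candidate is excluded only if no genotype consistent with his phenotype could produce a type AB child with a type B mother.
Sven (type B): no genotype consistent with that phenotype can produce a type-AB child with a type-B mother.

Sven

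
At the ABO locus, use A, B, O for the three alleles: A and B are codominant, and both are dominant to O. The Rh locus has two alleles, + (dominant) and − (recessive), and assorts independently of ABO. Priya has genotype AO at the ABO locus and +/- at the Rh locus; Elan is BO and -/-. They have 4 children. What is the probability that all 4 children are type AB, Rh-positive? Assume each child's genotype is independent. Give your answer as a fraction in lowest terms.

ABO cross AO × BO → 1/4 O, 1/4 A, 1/4 B, 1/4 AB.
Rh cross +/- × -/- → 1/2 Rh+, 1/2 Rh-; so P(type AB, Rh-positive) = 1/4 × 1/2 = 1/8 per child.
All 4 independent: (1/8)^4 = 1/4096.

1/4096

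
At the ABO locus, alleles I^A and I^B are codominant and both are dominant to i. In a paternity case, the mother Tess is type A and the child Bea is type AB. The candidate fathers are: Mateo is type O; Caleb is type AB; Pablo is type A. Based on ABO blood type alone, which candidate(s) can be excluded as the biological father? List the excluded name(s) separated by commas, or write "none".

Mateo, Pablo

A candidate is excluded only if no genotype consistent with his phenotype could produce a type AB child with a type A mother.
Mateo (type O): no genotype consistent with that phenotype can produce a type-AB child with a type-A mother.
Pablo (type A): no genotype consistent with that phenotype can produce a type-AB child with a type-A mother.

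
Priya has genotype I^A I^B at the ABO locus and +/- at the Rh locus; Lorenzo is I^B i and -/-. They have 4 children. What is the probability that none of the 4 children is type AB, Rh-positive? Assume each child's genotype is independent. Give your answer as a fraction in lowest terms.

2401/4096

ABO cross I^A I^B × I^B i → 1/4 A, 1/2 B, 1/4 AB.
Rh cross +/- × -/- → 1/2 Rh+, 1/2 Rh-; so P(type AB, Rh-positive) = 1/4 × 1/2 = 1/8 per child.
P(not type AB, Rh-positive) = 7/8 for one child; (7/8)^4 = 2401/4096.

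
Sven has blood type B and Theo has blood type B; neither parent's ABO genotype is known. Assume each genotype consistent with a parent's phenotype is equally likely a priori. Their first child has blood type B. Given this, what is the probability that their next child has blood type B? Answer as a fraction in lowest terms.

19/20

Possible genotypes: Sven ∈ {I^B I^B, I^B i}; Theo ∈ {I^B I^B, I^B i}.
Weight each parental genotype pair by prior × P(type-B child):
  I^B I^B × I^B I^B: posterior weight 4/15; P(next child type B) = 1.
  I^B I^B × I^B i: posterior weight 4/15; P(next child type B) = 1.
  I^B i × I^B I^B: posterior weight 4/15; P(next child type B) = 1.
  I^B i × I^B i: posterior weight 1/5; P(next child type B) = 3/4.
Weighted sum = 19/20.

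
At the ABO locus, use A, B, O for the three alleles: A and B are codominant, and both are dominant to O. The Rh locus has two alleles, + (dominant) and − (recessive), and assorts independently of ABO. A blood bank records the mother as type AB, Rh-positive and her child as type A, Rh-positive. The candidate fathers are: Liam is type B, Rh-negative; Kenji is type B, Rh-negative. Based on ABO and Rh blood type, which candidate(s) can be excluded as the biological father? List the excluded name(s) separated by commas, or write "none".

none

A candidate is excluded only if no genotype consistent with his phenotype could produce a type A, Rh-positive child with a type AB, Rh-positive mother.
Every candidate has at least one consistent genotype combination, so none can be excluded.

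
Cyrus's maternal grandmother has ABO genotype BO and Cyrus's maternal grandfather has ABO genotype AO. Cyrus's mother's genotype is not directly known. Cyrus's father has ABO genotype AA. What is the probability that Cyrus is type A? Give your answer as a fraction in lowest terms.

3/4

Cyrus's mother's ABO genotype from BO × AO: 1/4 AB, 1/4 AO, 1/4 BO, 1/4 OO.
Crossing each possibility with the father AA and summing P(type A): 1/4·1/2 + 1/4·1 + 1/4·1/2 + 1/4·1 = 3/4.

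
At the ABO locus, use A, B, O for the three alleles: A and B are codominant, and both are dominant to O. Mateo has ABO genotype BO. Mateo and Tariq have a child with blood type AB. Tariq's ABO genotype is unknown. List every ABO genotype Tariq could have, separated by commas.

For each candidate genotype of Tariq, check whether crossing it with BO can produce every observed child phenotype.
  AA → possible child types {A, AB} ✓
  AB → possible child types {A, B, AB} ✓
  AO → possible child types {O, A, B, AB} ✓
  BB → possible child types {B} ✗
  BO → possible child types {O, B} ✗
  OO → possible child types {O, B} ✗

AA, AB, AO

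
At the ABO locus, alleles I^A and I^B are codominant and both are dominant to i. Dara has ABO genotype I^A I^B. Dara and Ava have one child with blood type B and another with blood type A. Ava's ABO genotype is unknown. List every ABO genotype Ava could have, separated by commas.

For each candidate genotype of Ava, check whether crossing it with I^A I^B can produce every observed child phenotype.
  I^A I^A → possible child types {A, AB} ✗
  I^A I^B → possible child types {A, B, AB} ✓
  I^A i → possible child types {A, B, AB} ✓
  I^B I^B → possible child types {B, AB} ✗
  I^B i → possible child types {A, B, AB} ✓
  i i → possible child types {A, B} ✓

I^A I^B, I^A i, I^B i, i i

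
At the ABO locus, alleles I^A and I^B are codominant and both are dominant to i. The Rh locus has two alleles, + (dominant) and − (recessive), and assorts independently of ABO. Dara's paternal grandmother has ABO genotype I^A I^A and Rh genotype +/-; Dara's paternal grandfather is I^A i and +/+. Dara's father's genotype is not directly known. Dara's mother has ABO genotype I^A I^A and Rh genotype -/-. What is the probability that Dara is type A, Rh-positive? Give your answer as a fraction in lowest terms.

Dara's father's ABO genotype from I^A I^A × I^A i: 1/2 I^A I^A, 1/2 I^A i.
Crossing each possibility with the mother I^A I^A and summing P(type A): 1/2·1 + 1/2·1 = 1.
Similarly for Rh via the father's Rh distribution: P(Rh+) = 3/4.
Independent loci: 1 × 3/4 = 3/4.

3/4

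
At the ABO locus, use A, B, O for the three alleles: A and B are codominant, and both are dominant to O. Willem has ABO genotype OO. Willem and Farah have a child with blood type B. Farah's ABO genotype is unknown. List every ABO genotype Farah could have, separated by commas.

For each candidate genotype of Farah, check whether crossing it with OO can produce every observed child phenotype.
  AA → possible child types {A} ✗
  AB → possible child types {A, B} ✓
  AO → possible child types {O, A} ✗
  BB → possible child types {B} ✓
  BO → possible child types {O, B} ✓
  OO → possible child types {O} ✗

AB, BB, BO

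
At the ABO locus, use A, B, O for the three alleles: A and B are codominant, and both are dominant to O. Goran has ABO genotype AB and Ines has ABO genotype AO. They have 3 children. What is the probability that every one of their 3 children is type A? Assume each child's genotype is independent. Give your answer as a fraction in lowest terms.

ABO cross AB × AO → 1/2 A, 1/4 B, 1/4 AB.
So P(type A) = 1/2 per child.
All 3 independent: (1/2)^3 = 1/8.

1/8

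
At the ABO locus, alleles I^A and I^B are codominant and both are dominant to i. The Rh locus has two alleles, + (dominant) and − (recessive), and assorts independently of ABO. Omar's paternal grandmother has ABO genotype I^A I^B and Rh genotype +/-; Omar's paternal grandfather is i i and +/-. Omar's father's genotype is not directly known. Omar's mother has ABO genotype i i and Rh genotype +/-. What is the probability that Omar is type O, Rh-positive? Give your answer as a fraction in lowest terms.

Omar's father's ABO genotype from I^A I^B × i i: 1/2 I^A i, 1/2 I^B i.
Crossing each possibility with the mother i i and summing P(type O): 1/2·1/2 + 1/2·1/2 = 1/2.
Similarly for Rh via the father's Rh distribution: P(Rh+) = 3/4.
Independent loci: 1/2 × 3/4 = 3/8.

3/8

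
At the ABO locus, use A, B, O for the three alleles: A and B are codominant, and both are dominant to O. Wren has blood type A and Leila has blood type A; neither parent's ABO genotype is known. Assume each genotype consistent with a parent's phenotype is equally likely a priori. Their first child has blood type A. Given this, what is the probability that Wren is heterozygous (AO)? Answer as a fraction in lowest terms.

7/15

Possible genotypes: Wren ∈ {AA, AO}; Leila ∈ {AA, AO}.
Weight each parental genotype pair by prior × P(type-A child):
  AA × AA: posterior weight 4/15.
  AA × AO: posterior weight 4/15.
  AO × AA: posterior weight 4/15.
  AO × AO: posterior weight 1/5.
Sum the posterior weight over pairs where Wren is AO: 7/15.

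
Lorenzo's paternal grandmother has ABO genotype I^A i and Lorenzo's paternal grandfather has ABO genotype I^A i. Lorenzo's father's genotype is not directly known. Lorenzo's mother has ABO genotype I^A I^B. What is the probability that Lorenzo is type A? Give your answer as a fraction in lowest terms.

Lorenzo's father's ABO genotype from I^A i × I^A i: 1/4 I^A I^A, 1/2 I^A i, 1/4 i i.
Crossing each possibility with the mother I^A I^B and summing P(type A): 1/4·1/2 + 1/2·1/2 + 1/4·1/2 = 1/2.

1/2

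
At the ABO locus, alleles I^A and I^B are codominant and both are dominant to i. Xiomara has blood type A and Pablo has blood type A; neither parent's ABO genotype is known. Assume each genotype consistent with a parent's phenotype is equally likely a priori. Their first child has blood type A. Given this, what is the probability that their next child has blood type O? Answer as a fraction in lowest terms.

1/20

Possible genotypes: Xiomara ∈ {I^A I^A, I^A i}; Pablo ∈ {I^A I^A, I^A i}.
Weight each parental genotype pair by prior × P(type-A child):
  I^A I^A × I^A I^A: posterior weight 4/15; P(next child type O) = 0.
  I^A I^A × I^A i: posterior weight 4/15; P(next child type O) = 0.
  I^A i × I^A I^A: posterior weight 4/15; P(next child type O) = 0.
  I^A i × I^A i: posterior weight 1/5; P(next child type O) = 1/4.
Weighted sum = 1/20.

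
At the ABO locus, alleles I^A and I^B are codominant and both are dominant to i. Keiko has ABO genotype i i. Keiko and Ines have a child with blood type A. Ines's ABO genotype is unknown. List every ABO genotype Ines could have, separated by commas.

I^A I^A, I^A I^B, I^A i

For each candidate genotype of Ines, check whether crossing it with i i can produce every observed child phenotype.
  I^A I^A → possible child types {A} ✓
  I^A I^B → possible child types {A, B} ✓
  I^A i → possible child types {O, A} ✓
  I^B I^B → possible child types {B} ✗
  I^B i → possible child types {O, B} ✗
  i i → possible child types {O} ✗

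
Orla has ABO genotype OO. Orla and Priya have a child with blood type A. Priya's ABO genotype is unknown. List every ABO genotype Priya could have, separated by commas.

For each candidate genotype of Priya, check whether crossing it with OO can produce every observed child phenotype.
  AA → possible child types {A} ✓
  AB → possible child types {A, B} ✓
  AO → possible child types {O, A} ✓
  BB → possible child types {B} ✗
  BO → possible child types {O, B} ✗
  OO → possible child types {O} ✗

AA, AB, AO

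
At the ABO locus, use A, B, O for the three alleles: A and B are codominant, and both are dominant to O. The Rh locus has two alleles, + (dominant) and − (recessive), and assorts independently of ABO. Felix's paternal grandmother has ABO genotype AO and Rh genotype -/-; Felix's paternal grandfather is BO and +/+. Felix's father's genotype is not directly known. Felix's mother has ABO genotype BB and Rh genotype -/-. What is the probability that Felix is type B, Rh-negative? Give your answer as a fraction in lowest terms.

3/8

Felix's father's ABO genotype from AO × BO: 1/4 AB, 1/4 AO, 1/4 BO, 1/4 OO.
Crossing each possibility with the mother BB and summing P(type B): 1/4·1/2 + 1/4·1/2 + 1/4·1 + 1/4·1 = 3/4.
Similarly for Rh via the father's Rh distribution: P(Rh-) = 1/2.
Independent loci: 3/4 × 1/2 = 3/8.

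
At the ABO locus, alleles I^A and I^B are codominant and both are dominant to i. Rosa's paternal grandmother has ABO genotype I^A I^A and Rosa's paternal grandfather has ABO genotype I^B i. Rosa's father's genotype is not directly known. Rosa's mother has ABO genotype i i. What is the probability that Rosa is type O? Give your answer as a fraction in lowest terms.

Rosa's father's ABO genotype from I^A I^A × I^B i: 1/2 I^A I^B, 1/2 I^A i.
Crossing each possibility with the mother i i and summing P(type O): 1/2·0 + 1/2·1/2 = 1/4.

1/4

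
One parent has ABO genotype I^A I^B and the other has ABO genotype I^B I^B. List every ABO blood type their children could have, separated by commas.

Gametes from I^A I^B × I^B I^B give offspring ABO genotypes I^A I^B, I^B I^B, i.e. phenotypes B, AB.

B, AB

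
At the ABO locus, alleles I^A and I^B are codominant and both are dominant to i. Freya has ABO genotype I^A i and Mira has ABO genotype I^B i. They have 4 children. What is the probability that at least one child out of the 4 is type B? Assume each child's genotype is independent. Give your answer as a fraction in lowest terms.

ABO cross I^A i × I^B i → 1/4 O, 1/4 A, 1/4 B, 1/4 AB.
So P(type B) = 1/4 per child.
P(none) = (3/4)^4 = 81/256; P(at least one) = 1 − 81/256 = 175/256.

175/256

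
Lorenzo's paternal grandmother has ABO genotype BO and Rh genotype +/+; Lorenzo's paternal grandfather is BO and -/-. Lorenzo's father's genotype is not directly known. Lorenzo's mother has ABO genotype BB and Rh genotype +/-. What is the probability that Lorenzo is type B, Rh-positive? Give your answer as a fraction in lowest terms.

3/4

Lorenzo's father's ABO genotype from BO × BO: 1/4 BB, 1/2 BO, 1/4 OO.
Crossing each possibility with the mother BB and summing P(type B): 1/4·1 + 1/2·1 + 1/4·1 = 1.
Similarly for Rh via the father's Rh distribution: P(Rh+) = 3/4.
Independent loci: 1 × 3/4 = 3/4.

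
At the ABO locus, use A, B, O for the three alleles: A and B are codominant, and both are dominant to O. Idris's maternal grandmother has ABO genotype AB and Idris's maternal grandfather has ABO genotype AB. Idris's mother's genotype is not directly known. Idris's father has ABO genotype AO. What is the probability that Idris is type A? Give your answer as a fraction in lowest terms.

1/2

Idris's mother's ABO genotype from AB × AB: 1/4 AA, 1/2 AB, 1/4 BB.
Crossing each possibility with the father AO and summing P(type A): 1/4·1 + 1/2·1/2 + 1/4·0 = 1/2.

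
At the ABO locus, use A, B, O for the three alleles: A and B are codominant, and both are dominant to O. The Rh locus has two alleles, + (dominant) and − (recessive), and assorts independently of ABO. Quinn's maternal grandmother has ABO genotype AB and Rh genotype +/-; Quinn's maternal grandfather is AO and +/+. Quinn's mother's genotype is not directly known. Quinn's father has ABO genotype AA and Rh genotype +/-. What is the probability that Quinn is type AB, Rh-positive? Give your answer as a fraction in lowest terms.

Quinn's mother's ABO genotype from AB × AO: 1/4 AA, 1/4 AB, 1/4 AO, 1/4 BO.
Crossing each possibility with the father AA and summing P(type AB): 1/4·0 + 1/4·1/2 + 1/4·0 + 1/4·1/2 = 1/4.
Similarly for Rh via the mother's Rh distribution: P(Rh+) = 7/8.
Independent loci: 1/4 × 7/8 = 7/32.

7/32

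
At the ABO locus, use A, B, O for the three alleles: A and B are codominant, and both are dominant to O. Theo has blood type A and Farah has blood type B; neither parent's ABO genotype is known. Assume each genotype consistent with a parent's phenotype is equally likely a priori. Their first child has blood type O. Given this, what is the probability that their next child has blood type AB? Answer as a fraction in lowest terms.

Possible genotypes: Theo ∈ {AA, AO}; Farah ∈ {BB, BO}.
Weight each parental genotype pair by prior × P(type-O child):
  AO × BO: posterior weight 1; P(next child type AB) = 1/4.
Weighted sum = 1/4.

1/4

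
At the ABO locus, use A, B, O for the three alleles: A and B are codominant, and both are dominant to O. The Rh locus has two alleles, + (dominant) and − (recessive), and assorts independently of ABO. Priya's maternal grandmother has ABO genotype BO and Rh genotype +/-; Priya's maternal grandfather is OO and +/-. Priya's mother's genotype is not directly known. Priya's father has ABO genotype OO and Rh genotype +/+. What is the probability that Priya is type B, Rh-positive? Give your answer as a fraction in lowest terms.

1/4

Priya's mother's ABO genotype from BO × OO: 1/2 BO, 1/2 OO.
Crossing each possibility with the father OO and summing P(type B): 1/2·1/2 + 1/2·0 = 1/4.
Similarly for Rh via the mother's Rh distribution: P(Rh+) = 1.
Independent loci: 1/4 × 1 = 1/4.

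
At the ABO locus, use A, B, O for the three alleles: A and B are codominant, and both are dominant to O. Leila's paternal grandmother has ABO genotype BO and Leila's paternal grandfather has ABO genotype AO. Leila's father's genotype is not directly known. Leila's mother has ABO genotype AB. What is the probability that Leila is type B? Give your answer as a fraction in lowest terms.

3/8

Leila's father's ABO genotype from BO × AO: 1/4 AB, 1/4 AO, 1/4 BO, 1/4 OO.
Crossing each possibility with the mother AB and summing P(type B): 1/4·1/4 + 1/4·1/4 + 1/4·1/2 + 1/4·1/2 = 3/8.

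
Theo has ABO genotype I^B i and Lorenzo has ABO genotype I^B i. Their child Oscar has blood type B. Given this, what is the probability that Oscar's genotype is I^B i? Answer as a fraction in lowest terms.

2/3

Cross I^B i × I^B i → 1/4 I^B I^B, 1/2 I^B i, 1/4 i i.
Type-B genotypes among offspring: I^B I^B (1/4), I^B i (1/2); total 3/4.
P(I^B i | type B) = (1/2) / (3/4) = 2/3.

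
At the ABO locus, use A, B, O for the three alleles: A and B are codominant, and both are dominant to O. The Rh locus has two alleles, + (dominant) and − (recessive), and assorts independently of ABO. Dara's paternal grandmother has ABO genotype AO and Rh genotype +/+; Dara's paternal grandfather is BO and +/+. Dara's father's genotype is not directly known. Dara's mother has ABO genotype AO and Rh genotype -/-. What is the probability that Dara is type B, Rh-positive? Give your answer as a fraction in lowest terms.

1/8

Dara's father's ABO genotype from AO × BO: 1/4 AB, 1/4 AO, 1/4 BO, 1/4 OO.
Crossing each possibility with the mother AO and summing P(type B): 1/4·1/4 + 1/4·0 + 1/4·1/4 + 1/4·0 = 1/8.
Similarly for Rh via the father's Rh distribution: P(Rh+) = 1.
Independent loci: 1/8 × 1 = 1/8.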